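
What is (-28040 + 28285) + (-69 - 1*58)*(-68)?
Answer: 8881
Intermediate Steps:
(-28040 + 28285) + (-69 - 1*58)*(-68) = 245 + (-69 - 58)*(-68) = 245 - 127*(-68) = 245 + 8636 = 8881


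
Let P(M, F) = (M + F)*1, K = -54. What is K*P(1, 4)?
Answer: -270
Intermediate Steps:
P(M, F) = F + M (P(M, F) = (F + M)*1 = F + M)
K*P(1, 4) = -54*(4 + 1) = -54*5 = -270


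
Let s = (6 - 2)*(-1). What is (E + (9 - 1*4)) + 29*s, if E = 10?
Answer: -101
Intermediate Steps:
s = -4 (s = 4*(-1) = -4)
(E + (9 - 1*4)) + 29*s = (10 + (9 - 1*4)) + 29*(-4) = (10 + (9 - 4)) - 116 = (10 + 5) - 116 = 15 - 116 = -101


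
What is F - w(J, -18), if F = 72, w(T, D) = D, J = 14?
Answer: 90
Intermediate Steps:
F - w(J, -18) = 72 - 1*(-18) = 72 + 18 = 90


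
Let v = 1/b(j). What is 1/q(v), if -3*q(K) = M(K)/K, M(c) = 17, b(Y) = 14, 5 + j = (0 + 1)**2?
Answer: -3/238 ≈ -0.012605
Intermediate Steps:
j = -4 (j = -5 + (0 + 1)**2 = -5 + 1**2 = -5 + 1 = -4)
v = 1/14 ≈ 0.071429
q(K) = -17/(3*K)
1/q(v) = 1/(-17/(3*1/14)) = 1/(-17/3*14) = 1/(-238/3) = -3/238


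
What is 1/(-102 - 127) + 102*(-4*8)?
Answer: -747457/229 ≈ -3264.0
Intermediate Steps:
1/(-102 - 127) + 102*(-4*8) = 1/(-229) + 102*(-32) = -1/229 - 3264 = -747457/229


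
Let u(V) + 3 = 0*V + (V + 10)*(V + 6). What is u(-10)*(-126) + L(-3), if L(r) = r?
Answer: 375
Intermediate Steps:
u(V) = -3 + (6 + V)*(10 + V) (u(V) = -3 + (0*V + (V + 10)*(V + 6)) = -3 + (0 + (10 + V)*(6 + V)) = -3 + (0 + (6 + V)*(10 + V)) = -3 + (6 + V)*(10 + V))
u(-10)*(-126) + L(-3) = (57 + (-10)² + 16*(-10))*(-126) - 3 = (57 + 100 - 160)*(-126) - 3 = -3*(-126) - 3 = 378 - 3 = 375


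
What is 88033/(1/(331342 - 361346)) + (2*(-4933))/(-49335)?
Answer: -130310614072354/49335 ≈ -2.6413e+9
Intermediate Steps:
88033/(1/(331342 - 361346)) + (2*(-4933))/(-49335) = 88033/(1/(-30004)) - 9866*(-1/49335) = 88033/(-1/30004) + 9866/49335 = 88033*(-30004) + 9866/49335 = -2641342132 + 9866/49335 = -130310614072354/49335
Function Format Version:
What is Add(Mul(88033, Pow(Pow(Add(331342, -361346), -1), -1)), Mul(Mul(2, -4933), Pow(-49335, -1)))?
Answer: Rational(-130310614072354, 49335) ≈ -2.6413e+9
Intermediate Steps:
Add(Mul(88033, Pow(Pow(Add(331342, -361346), -1), -1)), Mul(Mul(2, -4933), Pow(-49335, -1))) = Add(Mul(88033, Pow(Pow(-30004, -1), -1)), Mul(-9866, Rational(-1, 49335))) = Add(Mul(88033, Pow(Rational(-1, 30004), -1)), Rational(9866, 49335)) = Add(Mul(88033, -30004), Rational(9866, 49335)) = Add(-2641342132, Rational(9866, 49335)) = Rational(-130310614072354, 49335)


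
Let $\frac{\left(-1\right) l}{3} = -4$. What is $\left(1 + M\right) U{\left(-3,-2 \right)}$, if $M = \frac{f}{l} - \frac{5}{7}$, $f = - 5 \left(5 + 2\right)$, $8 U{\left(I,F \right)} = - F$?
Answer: $- \frac{221}{336} \approx -0.65774$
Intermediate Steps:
$l = 12$ ($l = \left(-3\right) \left(-4\right) = 12$)
$U{\left(I,F \right)} = - \frac{F}{8}$ ($U{\left(I,F \right)} = \frac{\left(-1\right) F}{8} = - \frac{F}{8}$)
$f = -35$ ($f = \left(-5\right) 7 = -35$)
$M = - \frac{305}{84}$ ($M = - \frac{35}{12} - \frac{5}{7} = - \frac{305}{84} \approx -3.631$)
$\left(1 + M\right) U{\left(-3,-2 \right)} = \left(1 - \frac{305}{84}\right) \left(\left(- \frac{1}{8}\right) \left(-2\right)\right) = \left(- \frac{221}{84}\right) \frac{1}{4} = - \frac{221}{336}$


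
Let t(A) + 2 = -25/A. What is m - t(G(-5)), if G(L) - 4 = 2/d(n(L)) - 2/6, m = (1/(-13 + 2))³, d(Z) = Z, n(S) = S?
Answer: 629514/65219 ≈ 9.6523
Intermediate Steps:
m = -1/1331 (m = (1/(-11))³ = (-1/11)³ = -1/1331 ≈ -0.00075131)
G(L) = 11/3 + 2/L (G(L) = 4 + (2/L - 2/6) = 4 + (2/L - 2*⅙) = 4 + (2/L - ⅓) = 4 + (-⅓ + 2/L) = 11/3 + 2/L)
t(A) = -2 - 25/A
m - t(G(-5)) = -1/1331 - (-2 - 25/(11/3 + 2/(-5))) = -1/1331 - (-2 - 25/(11/3 + 2*(-⅕))) = -1/1331 - (-2 - 25/(11/3 - ⅖)) = -1/1331 - (-2 - 25/49/15) = -1/1331 - (-2 - 25*15/49) = -1/1331 - (-2 - 375/49) = -1/1331 - 1*(-473/49) = -1/1331 + 473/49 = 629514/65219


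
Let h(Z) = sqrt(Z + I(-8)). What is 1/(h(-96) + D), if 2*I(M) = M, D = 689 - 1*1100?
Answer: -411/169021 - 10*I/169021 ≈ -0.0024316 - 5.9164e-5*I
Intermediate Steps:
D = -411 (D = 689 - 1100 = -411)
I(M) = M/2
h(Z) = sqrt(-4 + Z) (h(Z) = sqrt(Z + (1/2)*(-8)) = sqrt(Z - 4) = sqrt(-4 + Z))
1/(h(-96) + D) = 1/(sqrt(-4 - 96) - 411) = 1/(sqrt(-100) - 411) = 1/(10*I - 411) = 1/(-411 + 10*I) = (-411 - 10*I)/169021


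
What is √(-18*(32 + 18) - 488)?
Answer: 2*I*√347 ≈ 37.256*I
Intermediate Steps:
√(-18*(32 + 18) - 488) = √(-18*50 - 488) = √(-900 - 488) = √(-1388) = 2*I*√347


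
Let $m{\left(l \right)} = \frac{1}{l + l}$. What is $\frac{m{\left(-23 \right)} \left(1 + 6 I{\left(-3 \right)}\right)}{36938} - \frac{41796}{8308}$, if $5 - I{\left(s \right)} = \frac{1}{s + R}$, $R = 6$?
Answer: $- \frac{17754457685}{3529130396} \approx -5.0308$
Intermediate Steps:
$I{\left(s \right)} = 5 - \frac{1}{6 + s}$ ($I{\left(s \right)} = 5 - \frac{1}{s + 6} = 5 - \frac{1}{6 + s}$)
$m{\left(l \right)} = \frac{1}{2 l}$
$\frac{m{\left(-23 \right)} \left(1 + 6 I{\left(-3 \right)}\right)}{36938} - \frac{41796}{8308} = \frac{\frac{1}{2 \left(-23\right)} \left(1 + 6 \frac{29 + 5 \left(-3\right)}{6 - 3}\right)}{36938} - \frac{41796}{8308} = \frac{1}{2} \left(- \frac{1}{23}\right) \left(1 + 6 \frac{29 - 15}{3}\right) \frac{1}{36938} - \frac{10449}{2077} = - \frac{1 + 6 \cdot \frac{1}{3} \cdot 14}{46} \cdot \frac{1}{36938} - \frac{10449}{2077} = - \frac{1 + 6 \cdot \frac{14}{3}}{46} \cdot \frac{1}{36938} - \frac{10449}{2077} = - \frac{1 + 28}{46} \cdot \frac{1}{36938} - \frac{10449}{2077} = \left(- \frac{1}{46}\right) 29 \cdot \frac{1}{36938} - \frac{10449}{2077} = \left(- \frac{29}{46}\right) \frac{1}{36938} - \frac{10449}{2077} = - \frac{29}{1699148} - \frac{10449}{2077} = - \frac{17754457685}{3529130396}$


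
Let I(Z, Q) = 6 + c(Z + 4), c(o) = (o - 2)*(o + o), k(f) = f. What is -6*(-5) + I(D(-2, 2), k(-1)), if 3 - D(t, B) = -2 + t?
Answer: 234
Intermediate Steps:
D(t, B) = 5 - t (D(t, B) = 3 - (-2 + t) = 3 + (2 - t) = 5 - t)
c(o) = 2*o*(-2 + o) (c(o) = (-2 + o)*(2*o) = 2*o*(-2 + o))
I(Z, Q) = 6 + 2*(2 + Z)*(4 + Z) (I(Z, Q) = 6 + 2*(Z + 4)*(-2 + (Z + 4)) = 6 + 2*(4 + Z)*(-2 + (4 + Z)) = 6 + 2*(4 + Z)*(2 + Z) = 6 + 2*(2 + Z)*(4 + Z))
-6*(-5) + I(D(-2, 2), k(-1)) = -6*(-5) + (6 + 2*(2 + (5 - 1*(-2)))*(4 + (5 - 1*(-2)))) = 30 + (6 + 2*(2 + (5 + 2))*(4 + (5 + 2))) = 30 + (6 + 2*(2 + 7)*(4 + 7)) = 30 + (6 + 2*9*11) = 30 + (6 + 198) = 30 + 204 = 234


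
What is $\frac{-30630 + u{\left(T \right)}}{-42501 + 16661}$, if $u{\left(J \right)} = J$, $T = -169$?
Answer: $\frac{1621}{1360} \approx 1.1919$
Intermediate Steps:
$\frac{-30630 + u{\left(T \right)}}{-42501 + 16661} = \frac{-30630 - 169}{-42501 + 16661} = - \frac{30799}{-25840} = \left(-30799\right) \left(- \frac{1}{25840}\right) = \frac{1621}{1360}$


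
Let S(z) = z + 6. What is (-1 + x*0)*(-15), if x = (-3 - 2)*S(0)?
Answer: 15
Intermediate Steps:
S(z) = 6 + z
x = -30 (x = (-3 - 2)*(6 + 0) = -5*6 = -30)
(-1 + x*0)*(-15) = (-1 - 30*0)*(-15) = (-1 + 0)*(-15) = -1*(-15) = 15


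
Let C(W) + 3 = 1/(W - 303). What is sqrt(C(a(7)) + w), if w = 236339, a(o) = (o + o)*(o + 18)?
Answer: sqrt(522066271)/47 ≈ 486.14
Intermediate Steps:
a(o) = 2*o*(18 + o) (a(o) = (2*o)*(18 + o) = 2*o*(18 + o))
C(W) = -3 + 1/(-303 + W) (C(W) = -3 + 1/(W - 303) = -3 + 1/(-303 + W))
sqrt(C(a(7)) + w) = sqrt((910 - 6*7*(18 + 7))/(-303 + 2*7*(18 + 7)) + 236339) = sqrt((910 - 6*7*25)/(-303 + 2*7*25) + 236339) = sqrt((910 - 3*350)/(-303 + 350) + 236339) = sqrt((910 - 1050)/47 + 236339) = sqrt((1/47)*(-140) + 236339) = sqrt(-140/47 + 236339) = sqrt(11107793/47) = sqrt(522066271)/47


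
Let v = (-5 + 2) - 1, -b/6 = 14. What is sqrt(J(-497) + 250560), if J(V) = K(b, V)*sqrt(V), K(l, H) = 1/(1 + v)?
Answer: sqrt(2255040 - 3*I*sqrt(497))/3 ≈ 500.56 - 0.0074229*I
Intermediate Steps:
b = -84 (b = -6*14 = -84)
v = -4 (v = -3 - 1 = -4)
K(l, H) = -1/3 (K(l, H) = 1/(1 - 4) = 1/(-3) = -1/3)
J(V) = -sqrt(V)/3
sqrt(J(-497) + 250560) = sqrt(-I*sqrt(497)/3 + 250560) = sqrt(250560 - I*sqrt(497)/3)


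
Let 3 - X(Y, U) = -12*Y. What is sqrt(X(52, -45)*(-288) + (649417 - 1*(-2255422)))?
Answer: sqrt(2724263) ≈ 1650.5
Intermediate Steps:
X(Y, U) = 3 + 12*Y (X(Y, U) = 3 - (-12)*Y = 3 + 12*Y)
sqrt(X(52, -45)*(-288) + (649417 - 1*(-2255422))) = sqrt((3 + 12*52)*(-288) + (649417 - 1*(-2255422))) = sqrt((3 + 624)*(-288) + (649417 + 2255422)) = sqrt(627*(-288) + 2904839) = sqrt(-180576 + 2904839) = sqrt(2724263)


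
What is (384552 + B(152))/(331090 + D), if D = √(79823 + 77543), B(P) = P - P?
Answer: 21220220280/18270071789 - 64092*√157366/18270071789 ≈ 1.1601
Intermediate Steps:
B(P) = 0
D = √157366 ≈ 396.69
(384552 + B(152))/(331090 + D) = (384552 + 0)/(331090 + √157366) = 384552/(331090 + √157366)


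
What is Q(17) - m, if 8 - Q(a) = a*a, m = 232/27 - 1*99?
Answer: -5146/27 ≈ -190.59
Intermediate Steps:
m = -2441/27 (m = 232*(1/27) - 99 = 232/27 - 99 = -2441/27 ≈ -90.407)
Q(a) = 8 - a² (Q(a) = 8 - a*a = 8 - a²)
Q(17) - m = (8 - 1*17²) - 1*(-2441/27) = (8 - 1*289) + 2441/27 = (8 - 289) + 2441/27 = -281 + 2441/27 = -5146/27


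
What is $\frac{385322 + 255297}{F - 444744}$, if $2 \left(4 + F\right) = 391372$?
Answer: $- \frac{640619}{249062} \approx -2.5721$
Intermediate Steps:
$F = 195682$ ($F = -4 + \frac{1}{2} \cdot 391372 = -4 + 195686 = 195682$)
$\frac{385322 + 255297}{F - 444744} = \frac{385322 + 255297}{195682 - 444744} = \frac{640619}{-249062} = 640619 \left(- \frac{1}{249062}\right) = - \frac{640619}{249062}$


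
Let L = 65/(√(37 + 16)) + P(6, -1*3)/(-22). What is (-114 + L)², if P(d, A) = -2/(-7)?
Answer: 4109804598/314237 - 1141270*√53/4081 ≈ 11043.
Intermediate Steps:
P(d, A) = 2/7 (P(d, A) = -2*(-⅐) = 2/7)
L = -1/77 + 65*√53/53 (L = 65/(√(37 + 16)) + (2/7)/(-22) = 65/(√53) + (2/7)*(-1/22) = 65*(√53/53) - 1/77 = 65*√53/53 - 1/77 = -1/77 + 65*√53/53 ≈ 8.9155)
(-114 + L)² = (-114 + (-1/77 + 65*√53/53))² = (-8779/77 + 65*√53/53)²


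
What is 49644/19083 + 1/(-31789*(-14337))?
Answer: 7541898167725/2899082318373 ≈ 2.6015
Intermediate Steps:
49644/19083 + 1/(-31789*(-14337)) = 49644*(1/19083) - 1/31789*(-1/14337) = 16548/6361 + 1/455758893 = 7541898167725/2899082318373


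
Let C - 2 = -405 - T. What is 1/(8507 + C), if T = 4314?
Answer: 1/3790 ≈ 0.00026385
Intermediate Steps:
C = -4717 (C = 2 + (-405 - 1*4314) = 2 + (-405 - 4314) = 2 - 4719 = -4717)
1/(8507 + C) = 1/(8507 - 4717) = 1/3790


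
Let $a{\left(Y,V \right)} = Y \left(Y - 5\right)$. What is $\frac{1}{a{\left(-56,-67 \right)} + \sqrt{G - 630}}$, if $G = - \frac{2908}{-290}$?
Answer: $\frac{61915}{211512877} - \frac{i \sqrt{3258730}}{846051508} \approx 0.00029272 - 2.1337 \cdot 10^{-6} i$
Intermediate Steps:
$a{\left(Y,V \right)} = Y \left(-5 + Y\right)$
$G = \frac{1454}{145}$ ($G = \left(-2908\right) \left(- \frac{1}{290}\right) = \frac{1454}{145} \approx 10.028$)
$\frac{1}{a{\left(-56,-67 \right)} + \sqrt{G - 630}} = \frac{1}{- 56 \left(-5 - 56\right) + \sqrt{\frac{1454}{145} - 630}} = \frac{1}{\left(-56\right) \left(-61\right) + \sqrt{- \frac{89896}{145}}} = \frac{1}{3416 + \frac{2 i \sqrt{3258730}}{145}}$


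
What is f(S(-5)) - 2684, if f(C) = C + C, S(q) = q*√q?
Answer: -2684 - 10*I*√5 ≈ -2684.0 - 22.361*I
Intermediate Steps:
S(q) = q^(3/2)
f(C) = 2*C
f(S(-5)) - 2684 = 2*(-5)^(3/2) - 2684 = 2*(-5*I*√5) - 2684 = -10*I*√5 - 2684 = -2684 - 10*I*√5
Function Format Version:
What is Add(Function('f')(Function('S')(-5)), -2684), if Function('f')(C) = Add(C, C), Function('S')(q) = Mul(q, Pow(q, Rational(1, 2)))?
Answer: Add(-2684, Mul(-10, I, Pow(5, Rational(1, 2)))) ≈ Add(-2684.0, Mul(-22.361, I))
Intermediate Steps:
Function('S')(q) = Pow(q, Rational(3, 2))
Function('f')(C) = Mul(2, C)
Add(Function('f')(Function('S')(-5)), -2684) = Add(Mul(2, Pow(-5, Rational(3, 2))), -2684) = Add(Mul(2, Mul(-5, I, Pow(5, Rational(1, 2)))), -2684) = Add(Mul(-10, I, Pow(5, Rational(1, 2))), -2684) = Add(-2684, Mul(-10, I, Pow(5, Rational(1, 2))))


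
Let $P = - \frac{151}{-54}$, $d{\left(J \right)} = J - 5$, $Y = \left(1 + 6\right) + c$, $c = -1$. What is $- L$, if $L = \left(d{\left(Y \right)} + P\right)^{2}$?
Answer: $- \frac{42025}{2916} \approx -14.412$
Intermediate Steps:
$Y = 6$ ($Y = \left(1 + 6\right) - 1 = 7 - 1 = 6$)
$d{\left(J \right)} = -5 + J$
$P = \frac{151}{54}$ ($P = \left(-151\right) \left(- \frac{1}{54}\right) = \frac{151}{54} \approx 2.7963$)
$L = \frac{42025}{2916}$ ($L = \left(\left(-5 + 6\right) + \frac{151}{54}\right)^{2} = \left(1 + \frac{151}{54}\right)^{2} = \left(\frac{205}{54}\right)^{2} = \frac{42025}{2916} \approx 14.412$)
$- L = \left(-1\right) \frac{42025}{2916} = - \frac{42025}{2916}$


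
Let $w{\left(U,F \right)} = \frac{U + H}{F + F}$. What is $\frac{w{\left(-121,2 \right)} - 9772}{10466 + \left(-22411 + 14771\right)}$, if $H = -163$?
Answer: $- \frac{3281}{942} \approx -3.483$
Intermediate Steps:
$w{\left(U,F \right)} = \frac{-163 + U}{2 F}$ ($w{\left(U,F \right)} = \frac{U - 163}{F + F} = \frac{-163 + U}{2 F}$)
$\frac{w{\left(-121,2 \right)} - 9772}{10466 + \left(-22411 + 14771\right)} = \frac{\frac{-163 - 121}{2 \cdot 2} - 9772}{10466 + \left(-22411 + 14771\right)} = \frac{\frac{1}{2} \cdot \frac{1}{2} \left(-284\right) - 9772}{10466 - 7640} = \frac{-71 - 9772}{2826} = \left(-9843\right) \frac{1}{2826} = - \frac{3281}{942}$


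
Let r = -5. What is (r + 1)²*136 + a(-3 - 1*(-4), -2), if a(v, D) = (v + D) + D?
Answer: 2173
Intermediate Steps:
a(v, D) = v + 2*D (a(v, D) = (D + v) + D = v + 2*D)
(r + 1)²*136 + a(-3 - 1*(-4), -2) = (-5 + 1)²*136 + ((-3 - 1*(-4)) + 2*(-2)) = (-4)²*136 + ((-3 + 4) - 4) = 16*136 + (1 - 4) = 2176 - 3 = 2173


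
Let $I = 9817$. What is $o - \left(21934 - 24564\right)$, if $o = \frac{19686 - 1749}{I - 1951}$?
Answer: $\frac{2300613}{874} \approx 2632.3$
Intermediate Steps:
$o = \frac{1993}{874}$ ($o = \frac{19686 - 1749}{9817 - 1951} = \frac{17937}{7866} = 17937 \cdot \frac{1}{7866} = \frac{1993}{874} \approx 2.2803$)
$o - \left(21934 - 24564\right) = \frac{1993}{874} - \left(21934 - 24564\right) = \frac{1993}{874} - -2630 = \frac{1993}{874} + 2630 = \frac{2300613}{874}$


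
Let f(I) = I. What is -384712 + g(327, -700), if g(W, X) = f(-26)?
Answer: -384738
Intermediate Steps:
g(W, X) = -26
-384712 + g(327, -700) = -384712 - 26 = -384738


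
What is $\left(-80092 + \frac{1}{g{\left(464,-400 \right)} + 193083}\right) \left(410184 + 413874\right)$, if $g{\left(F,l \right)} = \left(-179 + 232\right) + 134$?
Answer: $- \frac{6377953807712331}{96635} \approx -6.6 \cdot 10^{10}$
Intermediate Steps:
$g{\left(F,l \right)} = 187$ ($g{\left(F,l \right)} = 53 + 134 = 187$)
$\left(-80092 + \frac{1}{g{\left(464,-400 \right)} + 193083}\right) \left(410184 + 413874\right) = \left(-80092 + \frac{1}{187 + 193083}\right) \left(410184 + 413874\right) = \left(-80092 + \frac{1}{193270}\right) 824058 = \left(- \frac{15479380839}{193270}\right) 824058 = - \frac{6377953807712331}{96635}$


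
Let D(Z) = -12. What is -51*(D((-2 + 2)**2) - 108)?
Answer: 6120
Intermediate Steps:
-51*(D((-2 + 2)**2) - 108) = -51*(-12 - 108) = -51*(-120) = 6120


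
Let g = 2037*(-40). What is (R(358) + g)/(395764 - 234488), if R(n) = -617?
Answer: -82097/161276 ≈ -0.50905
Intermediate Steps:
g = -81480
(R(358) + g)/(395764 - 234488) = (-617 - 81480)/(395764 - 234488) = -82097/161276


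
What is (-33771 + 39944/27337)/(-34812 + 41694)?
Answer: -923157883/188133234 ≈ -4.9069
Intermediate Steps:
(-33771 + 39944/27337)/(-34812 + 41694) = (-33771 + 39944*(1/27337))/6882 = (-33771 + 39944/27337)*(1/6882) = -923157883/27337*1/6882 = -923157883/188133234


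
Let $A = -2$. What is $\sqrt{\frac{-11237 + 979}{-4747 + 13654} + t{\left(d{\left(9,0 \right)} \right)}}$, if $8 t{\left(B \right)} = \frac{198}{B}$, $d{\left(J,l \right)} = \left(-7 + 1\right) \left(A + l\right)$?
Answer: $\frac{\sqrt{1156155321}}{35628} \approx 0.95437$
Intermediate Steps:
$d{\left(J,l \right)} = 12 - 6 l$ ($d{\left(J,l \right)} = \left(-7 + 1\right) \left(-2 + l\right) = - 6 \left(-2 + l\right) = 12 - 6 l$)
$t{\left(B \right)} = \frac{99}{4 B}$ ($t{\left(B \right)} = \frac{198 \frac{1}{B}}{8} = \frac{99}{4 B}$)
$\sqrt{\frac{-11237 + 979}{-4747 + 13654} + t{\left(d{\left(9,0 \right)} \right)}} = \sqrt{\frac{-11237 + 979}{-4747 + 13654} + \frac{99}{4 \left(12 - 0\right)}} = \sqrt{- \frac{10258}{8907} + \frac{99}{4 \left(12 + 0\right)}} = \sqrt{\left(-10258\right) \frac{1}{8907} + \frac{99}{4 \cdot 12}} = \sqrt{- \frac{10258}{8907} + \frac{99}{4} \cdot \frac{1}{12}} = \sqrt{- \frac{10258}{8907} + \frac{33}{16}} = \sqrt{\frac{129803}{142512}} = \frac{\sqrt{1156155321}}{35628}$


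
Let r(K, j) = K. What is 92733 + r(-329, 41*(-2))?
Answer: 92404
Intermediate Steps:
92733 + r(-329, 41*(-2)) = 92733 - 329 = 92404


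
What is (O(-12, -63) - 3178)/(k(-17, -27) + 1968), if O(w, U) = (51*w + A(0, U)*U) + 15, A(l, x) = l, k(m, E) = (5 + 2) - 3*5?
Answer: -755/392 ≈ -1.9260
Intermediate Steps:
k(m, E) = -8 (k(m, E) = 7 - 15 = -8)
O(w, U) = 15 + 51*w (O(w, U) = (51*w + 0*U) + 15 = (51*w + 0) + 15 = 51*w + 15 = 15 + 51*w)
(O(-12, -63) - 3178)/(k(-17, -27) + 1968) = ((15 + 51*(-12)) - 3178)/(-8 + 1968) = ((15 - 612) - 3178)/1960 = (-597 - 3178)*(1/1960) = -3775*1/1960 = -755/392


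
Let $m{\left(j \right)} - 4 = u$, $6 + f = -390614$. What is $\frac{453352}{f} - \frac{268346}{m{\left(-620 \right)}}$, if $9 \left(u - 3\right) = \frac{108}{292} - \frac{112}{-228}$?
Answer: $- \frac{490696734359129}{12974736265} \approx -37819.0$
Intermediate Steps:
$f = -390620$ ($f = -6 - 390614 = -390620$)
$u = \frac{115930}{37449}$ ($u = 3 + \frac{\frac{108}{292} - \frac{112}{-228}}{9} = 3 + \frac{108 \cdot \frac{1}{292} - - \frac{28}{57}}{9} = 3 + \frac{\frac{27}{73} + \frac{28}{57}}{9} = 3 + \frac{1}{9} \cdot \frac{3583}{4161} = 3 + \frac{3583}{37449} = \frac{115930}{37449} \approx 3.0957$)
$m{\left(j \right)} = \frac{265726}{37449}$ ($m{\left(j \right)} = 4 + \frac{115930}{37449} = \frac{265726}{37449}$)
$\frac{453352}{f} - \frac{268346}{m{\left(-620 \right)}} = \frac{453352}{-390620} - \frac{268346}{\frac{265726}{37449}} = 453352 \left(- \frac{1}{390620}\right) - \frac{5024644677}{132863} = - \frac{113338}{97655} - \frac{5024644677}{132863} = - \frac{490696734359129}{12974736265}$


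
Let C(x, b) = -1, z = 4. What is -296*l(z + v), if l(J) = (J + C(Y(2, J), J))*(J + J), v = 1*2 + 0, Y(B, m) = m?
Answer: -17760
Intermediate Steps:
v = 2 (v = 2 + 0 = 2)
l(J) = 2*J*(-1 + J) (l(J) = (J - 1)*(J + J) = (-1 + J)*(2*J) = 2*J*(-1 + J))
-296*l(z + v) = -592*(4 + 2)*(-1 + (4 + 2)) = -592*6*(-1 + 6) = -592*6*5 = -296*60 = -17760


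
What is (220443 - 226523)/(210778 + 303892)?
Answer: -608/51467 ≈ -0.011813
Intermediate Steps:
(220443 - 226523)/(210778 + 303892) = -6080/514670 = -6080*1/514670 = -608/51467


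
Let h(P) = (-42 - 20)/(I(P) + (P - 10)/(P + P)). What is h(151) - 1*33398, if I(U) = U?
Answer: -1527743438/45743 ≈ -33398.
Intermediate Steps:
h(P) = -62/(P + (-10 + P)/(2*P)) (h(P) = (-42 - 20)/(P + (P - 10)/(P + P)) = -62/(P + (-10 + P)/((2*P))) = -62/(P + (-10 + P)*(1/(2*P))) = -62/(P + (-10 + P)/(2*P)))
h(151) - 1*33398 = -124*151/(-10 + 151 + 2*151**2) - 1*33398 = -124*151/(-10 + 151 + 2*22801) - 33398 = -124*151/(-10 + 151 + 45602) - 33398 = -124*151/45743 - 33398 = -124*151*1/45743 - 33398 = -18724/45743 - 33398 = -1527743438/45743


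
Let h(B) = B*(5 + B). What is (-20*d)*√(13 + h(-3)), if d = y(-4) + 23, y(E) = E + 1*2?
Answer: -420*√7 ≈ -1111.2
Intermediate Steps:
y(E) = 2 + E (y(E) = E + 2 = 2 + E)
d = 21 (d = (2 - 4) + 23 = -2 + 23 = 21)
(-20*d)*√(13 + h(-3)) = (-20*21)*√(13 - 3*(5 - 3)) = -420*√(13 - 3*2) = -420*√(13 - 6) = -420*√7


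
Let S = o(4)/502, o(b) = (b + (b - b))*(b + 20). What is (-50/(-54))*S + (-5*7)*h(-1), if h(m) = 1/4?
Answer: -77465/9036 ≈ -8.5729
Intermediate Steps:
h(m) = 1/4
o(b) = b*(20 + b) (o(b) = (b + 0)*(20 + b) = b*(20 + b))
S = 48/251 (S = (4*(20 + 4))/502 = (4*24)*(1/502) = 96*(1/502) = 48/251 ≈ 0.19124)
(-50/(-54))*S + (-5*7)*h(-1) = -50/(-54)*(48/251) - 5*7*(1/4) = -50*(-1/54)*(48/251) - 35*1/4 = (25/27)*(48/251) - 35/4 = 400/2259 - 35/4 = -77465/9036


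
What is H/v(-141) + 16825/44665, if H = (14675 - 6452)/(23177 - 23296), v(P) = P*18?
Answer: 363253363/899320842 ≈ 0.40392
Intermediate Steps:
v(P) = 18*P
H = -8223/119 (H = 8223/(-119) = 8223*(-1/119) = -8223/119 ≈ -69.101)
H/v(-141) + 16825/44665 = -8223/(119*(18*(-141))) + 16825/44665 = -8223/119/(-2538) + 16825*(1/44665) = -8223/119*(-1/2538) + 3365/8933 = 2741/100674 + 3365/8933 = 363253363/899320842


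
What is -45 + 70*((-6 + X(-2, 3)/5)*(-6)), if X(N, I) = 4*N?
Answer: 3147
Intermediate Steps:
-45 + 70*((-6 + X(-2, 3)/5)*(-6)) = -45 + 70*((-6 + (4*(-2))/5)*(-6)) = -45 + 70*((-6 - 8*⅕)*(-6)) = -45 + 70*((-6 - 8/5)*(-6)) = -45 + 70*(-38/5*(-6)) = -45 + 70*(228/5) = -45 + 3192 = 3147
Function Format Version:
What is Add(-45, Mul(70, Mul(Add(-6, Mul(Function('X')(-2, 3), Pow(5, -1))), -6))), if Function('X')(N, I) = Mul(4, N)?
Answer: 3147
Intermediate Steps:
Add(-45, Mul(70, Mul(Add(-6, Mul(Function('X')(-2, 3), Pow(5, -1))), -6))) = Add(-45, Mul(70, Mul(Add(-6, Mul(Mul(4, -2), Pow(5, -1))), -6))) = Add(-45, Mul(70, Mul(Add(-6, Mul(-8, Rational(1, 5))), -6))) = Add(-45, Mul(70, Mul(Add(-6, Rational(-8, 5)), -6))) = Add(-45, Mul(70, Mul(Rational(-38, 5), -6))) = Add(-45, Mul(70, Rational(228, 5))) = Add(-45, 3192) = 3147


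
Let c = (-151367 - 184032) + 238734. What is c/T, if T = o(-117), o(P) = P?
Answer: 96665/117 ≈ 826.20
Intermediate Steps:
c = -96665 (c = -335399 + 238734 = -96665)
T = -117
c/T = -96665/(-117) = -96665*(-1/117) = 96665/117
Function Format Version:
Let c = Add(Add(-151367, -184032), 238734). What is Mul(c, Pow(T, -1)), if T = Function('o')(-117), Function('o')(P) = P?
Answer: Rational(96665, 117) ≈ 826.20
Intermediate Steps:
c = -96665 (c = Add(-335399, 238734) = -96665)
T = -117
Mul(c, Pow(T, -1)) = Mul(-96665, Pow(-117, -1)) = Mul(-96665, Rational(-1, 117)) = Rational(96665, 117)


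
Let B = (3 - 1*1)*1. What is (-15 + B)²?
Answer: 169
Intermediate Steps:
B = 2 (B = (3 - 1)*1 = 2*1 = 2)
(-15 + B)² = (-15 + 2)² = (-13)² = 169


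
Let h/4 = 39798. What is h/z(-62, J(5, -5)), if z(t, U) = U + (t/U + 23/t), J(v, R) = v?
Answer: -1495440/73 ≈ -20485.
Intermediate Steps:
h = 159192 (h = 4*39798 = 159192)
z(t, U) = U + 23/t + t/U (z(t, U) = U + (23/t + t/U) = U + 23/t + t/U)
h/z(-62, J(5, -5)) = 159192/(5 + 23/(-62) - 62/5) = 159192/(5 + 23*(-1/62) - 62*⅕) = 159192/(5 - 23/62 - 62/5) = 159192/(-2409/310) = 159192*(-310/2409) = -1495440/73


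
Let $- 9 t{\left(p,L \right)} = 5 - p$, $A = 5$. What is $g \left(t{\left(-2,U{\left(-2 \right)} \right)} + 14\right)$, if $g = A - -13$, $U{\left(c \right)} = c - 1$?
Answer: $238$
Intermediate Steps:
$U{\left(c \right)} = -1 + c$ ($U{\left(c \right)} = c - 1 = -1 + c$)
$t{\left(p,L \right)} = - \frac{5}{9} + \frac{p}{9}$ ($t{\left(p,L \right)} = - \frac{5 - p}{9} = - \frac{5}{9} + \frac{p}{9}$)
$g = 18$ ($g = 5 - -13 = 5 + 13 = 18$)
$g \left(t{\left(-2,U{\left(-2 \right)} \right)} + 14\right) = 18 \left(\left(- \frac{5}{9} + \frac{1}{9} \left(-2\right)\right) + 14\right) = 18 \left(\left(- \frac{5}{9} - \frac{2}{9}\right) + 14\right) = 18 \left(- \frac{7}{9} + 14\right) = 18 \cdot \frac{119}{9} = 238$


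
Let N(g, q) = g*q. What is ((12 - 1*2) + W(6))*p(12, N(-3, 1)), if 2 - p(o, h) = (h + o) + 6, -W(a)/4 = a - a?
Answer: -130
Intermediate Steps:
W(a) = 0 (W(a) = -4*(a - a) = -4*0 = 0)
p(o, h) = -4 - h - o (p(o, h) = 2 - ((h + o) + 6) = 2 - (6 + h + o) = 2 + (-6 - h - o) = -4 - h - o)
((12 - 1*2) + W(6))*p(12, N(-3, 1)) = ((12 - 1*2) + 0)*(-4 - (-3) - 1*12) = ((12 - 2) + 0)*(-4 - 1*(-3) - 12) = (10 + 0)*(-4 + 3 - 12) = 10*(-13) = -130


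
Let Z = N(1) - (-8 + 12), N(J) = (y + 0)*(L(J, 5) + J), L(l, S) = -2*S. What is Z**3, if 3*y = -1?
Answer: -1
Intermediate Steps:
y = -1/3 (y = (1/3)*(-1) = -1/3 ≈ -0.33333)
N(J) = 10/3 - J/3 (N(J) = (-1/3 + 0)*(-2*5 + J) = -(-10 + J)/3 = 10/3 - J/3)
Z = -1 (Z = (10/3 - 1/3*1) - (-8 + 12) = (10/3 - 1/3) - 1*4 = 3 - 4 = -1)
Z**3 = (-1)**3 = -1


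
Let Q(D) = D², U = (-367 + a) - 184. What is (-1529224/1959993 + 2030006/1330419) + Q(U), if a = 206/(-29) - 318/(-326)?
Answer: 6028425591756576831324890/19421953441698155481 ≈ 3.1039e+5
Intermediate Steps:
a = -28967/4727 (a = 206*(-1/29) - 318*(-1/326) = -206/29 + 159/163 = -28967/4727 ≈ -6.1280)
U = -2633544/4727 (U = (-367 - 28967/4727) - 184 = -1763776/4727 - 184 = -2633544/4727 ≈ -557.13)
(-1529224/1959993 + 2030006/1330419) + Q(U) = (-1529224/1959993 + 2030006/1330419) + (-2633544/4727)² = (-1529224*1/1959993 + 2030006*(1/1330419)) + 6935553999936/22344529 = (-1529224/1959993 + 2030006/1330419) + 6935553999936/22344529 = 648096295034/869203975689 + 6935553999936/22344529 = 6028425591756576831324890/19421953441698155481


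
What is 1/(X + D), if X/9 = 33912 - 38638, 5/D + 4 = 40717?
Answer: -40713/1731686737 ≈ -2.3511e-5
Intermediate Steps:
D = 5/40713 (D = 5/(-4 + 40717) = 5/40713 ≈ 0.00012281)
X = -42534 (X = 9*(33912 - 38638) = 9*(-4726) = -42534)
1/(X + D) = 1/(-42534 + 5/40713) = 1/(-1731686737/40713) = -40713/1731686737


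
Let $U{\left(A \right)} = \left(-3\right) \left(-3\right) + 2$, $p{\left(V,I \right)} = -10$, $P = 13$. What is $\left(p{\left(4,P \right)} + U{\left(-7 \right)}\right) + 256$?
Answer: $257$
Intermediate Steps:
$U{\left(A \right)} = 11$ ($U{\left(A \right)} = 9 + 2 = 11$)
$\left(p{\left(4,P \right)} + U{\left(-7 \right)}\right) + 256 = \left(-10 + 11\right) + 256 = 1 + 256 = 257$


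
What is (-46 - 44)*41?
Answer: -3690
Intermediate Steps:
(-46 - 44)*41 = -90*41 = -3690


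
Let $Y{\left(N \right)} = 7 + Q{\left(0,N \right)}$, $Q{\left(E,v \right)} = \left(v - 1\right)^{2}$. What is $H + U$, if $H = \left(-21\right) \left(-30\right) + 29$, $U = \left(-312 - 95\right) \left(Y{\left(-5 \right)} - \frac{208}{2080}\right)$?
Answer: $- \frac{168013}{10} \approx -16801.0$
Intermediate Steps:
$Q{\left(E,v \right)} = \left(-1 + v\right)^{2}$
$Y{\left(N \right)} = 7 + \left(-1 + N\right)^{2}$
$U = - \frac{174603}{10}$ ($U = \left(-312 - 95\right) \left(\left(7 + \left(-1 - 5\right)^{2}\right) - \frac{208}{2080}\right) = - 407 \left(\left(7 + \left(-6\right)^{2}\right) - \frac{1}{10}\right) = - 407 \left(\left(7 + 36\right) - \frac{1}{10}\right) = - 407 \left(43 - \frac{1}{10}\right) = \left(-407\right) \frac{429}{10} = - \frac{174603}{10} \approx -17460.0$)
$H = 659$ ($H = 630 + 29 = 659$)
$H + U = 659 - \frac{174603}{10} = - \frac{168013}{10}$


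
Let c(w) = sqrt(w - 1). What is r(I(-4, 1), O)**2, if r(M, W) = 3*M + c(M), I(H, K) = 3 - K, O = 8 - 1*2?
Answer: 49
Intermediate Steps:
c(w) = sqrt(-1 + w)
O = 6 (O = 8 - 2 = 6)
r(M, W) = sqrt(-1 + M) + 3*M (r(M, W) = 3*M + sqrt(-1 + M) = sqrt(-1 + M) + 3*M)
r(I(-4, 1), O)**2 = (sqrt(-1 + (3 - 1*1)) + 3*(3 - 1*1))**2 = (sqrt(-1 + (3 - 1)) + 3*(3 - 1))**2 = (sqrt(-1 + 2) + 3*2)**2 = (sqrt(1) + 6)**2 = (1 + 6)**2 = 7**2 = 49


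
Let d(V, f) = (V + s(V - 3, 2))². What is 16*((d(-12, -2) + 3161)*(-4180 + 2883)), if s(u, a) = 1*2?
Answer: -67672272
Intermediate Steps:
s(u, a) = 2
d(V, f) = (2 + V)² (d(V, f) = (V + 2)² = (2 + V)²)
16*((d(-12, -2) + 3161)*(-4180 + 2883)) = 16*(((2 - 12)² + 3161)*(-4180 + 2883)) = 16*(((-10)² + 3161)*(-1297)) = 16*((100 + 3161)*(-1297)) = 16*(3261*(-1297)) = 16*(-4229517) = -67672272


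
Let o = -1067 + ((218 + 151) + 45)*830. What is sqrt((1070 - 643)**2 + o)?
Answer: sqrt(524882) ≈ 724.49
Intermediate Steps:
o = 342553 (o = -1067 + (369 + 45)*830 = -1067 + 414*830 = -1067 + 343620 = 342553)
sqrt((1070 - 643)**2 + o) = sqrt((1070 - 643)**2 + 342553) = sqrt(427**2 + 342553) = sqrt(182329 + 342553) = sqrt(524882)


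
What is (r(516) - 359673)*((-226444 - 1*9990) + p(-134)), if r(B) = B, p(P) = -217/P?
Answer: 11378790165423/134 ≈ 8.4916e+10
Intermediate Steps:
(r(516) - 359673)*((-226444 - 1*9990) + p(-134)) = (516 - 359673)*((-226444 - 1*9990) - 217/(-134)) = -359157*((-226444 - 9990) - 217*(-1/134)) = -359157*(-236434 + 217/134) = -359157*(-31681939/134) = 11378790165423/134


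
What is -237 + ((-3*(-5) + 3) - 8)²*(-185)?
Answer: -18737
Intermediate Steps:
-237 + ((-3*(-5) + 3) - 8)²*(-185) = -237 + ((15 + 3) - 8)²*(-185) = -237 + (18 - 8)²*(-185) = -237 + 10²*(-185) = -237 + 100*(-185) = -237 - 18500 = -18737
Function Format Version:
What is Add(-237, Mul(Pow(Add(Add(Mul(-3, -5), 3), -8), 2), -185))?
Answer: -18737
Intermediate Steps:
Add(-237, Mul(Pow(Add(Add(Mul(-3, -5), 3), -8), 2), -185)) = Add(-237, Mul(Pow(Add(Add(15, 3), -8), 2), -185)) = Add(-237, Mul(Pow(Add(18, -8), 2), -185)) = Add(-237, Mul(Pow(10, 2), -185)) = Add(-237, Mul(100, -185)) = Add(-237, -18500) = -18737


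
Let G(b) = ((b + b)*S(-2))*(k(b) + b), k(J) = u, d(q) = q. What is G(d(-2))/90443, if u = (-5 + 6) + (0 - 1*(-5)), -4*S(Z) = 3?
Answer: 12/90443 ≈ 0.00013268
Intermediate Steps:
S(Z) = -¾ (S(Z) = -¼*3 = -¾)
u = 6 (u = 1 + (0 + 5) = 1 + 5 = 6)
k(J) = 6
G(b) = -3*b*(6 + b)/2 (G(b) = ((b + b)*(-¾))*(6 + b) = ((2*b)*(-¾))*(6 + b) = (-3*b/2)*(6 + b) = -3*b*(6 + b)/2)
G(d(-2))/90443 = -3/2*(-2)*(6 - 2)/90443 = -3/2*(-2)*4*(1/90443) = 12*(1/90443) = 12/90443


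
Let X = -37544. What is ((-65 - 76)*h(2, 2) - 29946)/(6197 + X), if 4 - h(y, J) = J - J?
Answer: 1130/1161 ≈ 0.97330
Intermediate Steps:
h(y, J) = 4 (h(y, J) = 4 - (J - J) = 4 - 1*0 = 4 + 0 = 4)
((-65 - 76)*h(2, 2) - 29946)/(6197 + X) = ((-65 - 76)*4 - 29946)/(6197 - 37544) = (-141*4 - 29946)/(-31347) = (-564 - 29946)*(-1/31347) = -30510*(-1/31347) = 1130/1161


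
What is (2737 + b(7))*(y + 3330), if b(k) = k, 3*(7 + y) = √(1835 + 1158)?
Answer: 9118312 + 2744*√2993/3 ≈ 9.1684e+6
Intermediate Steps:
y = -7 + √2993/3 (y = -7 + √(1835 + 1158)/3 = -7 + √2993/3 ≈ 11.236)
(2737 + b(7))*(y + 3330) = (2737 + 7)*((-7 + √2993/3) + 3330) = 2744*(3323 + √2993/3) = 9118312 + 2744*√2993/3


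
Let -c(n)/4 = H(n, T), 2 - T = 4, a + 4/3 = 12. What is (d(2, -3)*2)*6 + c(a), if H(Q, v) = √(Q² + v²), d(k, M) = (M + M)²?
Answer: 432 - 8*√265/3 ≈ 388.59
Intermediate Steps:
a = 32/3 (a = -4/3 + 12 = 32/3 ≈ 10.667)
d(k, M) = 4*M² (d(k, M) = (2*M)² = 4*M²)
T = -2 (T = 2 - 1*4 = 2 - 4 = -2)
c(n) = -4*√(4 + n²) (c(n) = -4*√(n² + (-2)²) = -4*√(n² + 4) = -4*√(4 + n²))
(d(2, -3)*2)*6 + c(a) = ((4*(-3)²)*2)*6 - 4*√(4 + (32/3)²) = ((4*9)*2)*6 - 4*√(4 + 1024/9) = (36*2)*6 - 8*√265/3 = 72*6 - 8*√265/3 = 432 - 8*√265/3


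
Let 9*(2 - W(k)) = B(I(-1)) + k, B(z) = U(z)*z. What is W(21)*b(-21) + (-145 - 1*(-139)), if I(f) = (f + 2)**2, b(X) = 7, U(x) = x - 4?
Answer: -6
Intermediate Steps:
U(x) = -4 + x
I(f) = (2 + f)**2
B(z) = z*(-4 + z) (B(z) = (-4 + z)*z = z*(-4 + z))
W(k) = 7/3 - k/9 (W(k) = 2 - ((2 - 1)**2*(-4 + (2 - 1)**2) + k)/9 = 2 - (1**2*(-4 + 1**2) + k)/9 = 2 - (1*(-4 + 1) + k)/9 = 2 - (1*(-3) + k)/9 = 2 - (-3 + k)/9 = 2 + (1/3 - k/9) = 7/3 - k/9)
W(21)*b(-21) + (-145 - 1*(-139)) = (7/3 - 1/9*21)*7 + (-145 - 1*(-139)) = (7/3 - 7/3)*7 + (-145 + 139) = 0*7 - 6 = 0 - 6 = -6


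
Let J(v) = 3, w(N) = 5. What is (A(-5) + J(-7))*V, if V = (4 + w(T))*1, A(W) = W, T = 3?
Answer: -18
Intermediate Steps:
V = 9 (V = (4 + 5)*1 = 9*1 = 9)
(A(-5) + J(-7))*V = (-5 + 3)*9 = -2*9 = -18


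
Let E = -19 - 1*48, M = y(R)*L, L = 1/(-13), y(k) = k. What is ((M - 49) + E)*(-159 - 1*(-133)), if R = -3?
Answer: 3010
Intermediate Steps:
L = -1/13 ≈ -0.076923
M = 3/13 (M = -3*(-1/13) = 3/13 ≈ 0.23077)
E = -67 (E = -19 - 48 = -67)
((M - 49) + E)*(-159 - 1*(-133)) = ((3/13 - 49) - 67)*(-159 - 1*(-133)) = (-634/13 - 67)*(-159 + 133) = -1505/13*(-26) = 3010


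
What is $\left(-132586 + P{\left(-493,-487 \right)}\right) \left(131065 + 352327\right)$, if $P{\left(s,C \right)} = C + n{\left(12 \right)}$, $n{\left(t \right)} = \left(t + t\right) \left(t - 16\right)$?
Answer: $-64372829248$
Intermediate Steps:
$n{\left(t \right)} = 2 t \left(-16 + t\right)$
$P{\left(s,C \right)} = -96 + C$ ($P{\left(s,C \right)} = C + 2 \cdot 12 \left(-16 + 12\right) = C + 2 \cdot 12 \left(-4\right) = C - 96 = -96 + C$)
$\left(-132586 + P{\left(-493,-487 \right)}\right) \left(131065 + 352327\right) = \left(-132586 - 583\right) \left(131065 + 352327\right) = \left(-132586 - 583\right) 483392 = \left(-133169\right) 483392 = -64372829248$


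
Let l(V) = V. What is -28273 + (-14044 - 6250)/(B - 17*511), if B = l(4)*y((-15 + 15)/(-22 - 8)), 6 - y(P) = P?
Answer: -244908705/8663 ≈ -28271.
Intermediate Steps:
y(P) = 6 - P
B = 24 (B = 4*(6 - (-15 + 15)/(-22 - 8)) = 4*(6 - 0/(-30)) = 4*(6 - 0*(-1)/30) = 4*(6 - 1*0) = 4*(6 + 0) = 4*6 = 24)
-28273 + (-14044 - 6250)/(B - 17*511) = -28273 + (-14044 - 6250)/(24 - 17*511) = -28273 - 20294/(24 - 8687) = -28273 - 20294/(-8663) = -28273 - 20294*(-1/8663) = -28273 + 20294/8663 = -244908705/8663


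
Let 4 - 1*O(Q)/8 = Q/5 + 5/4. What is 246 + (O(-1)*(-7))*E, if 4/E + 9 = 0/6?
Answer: 14374/45 ≈ 319.42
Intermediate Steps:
E = -4/9 (E = 4/(-9 + 0/6) = 4/(-9 + 0*(⅙)) = 4/(-9 + 0) = 4/(-9) = 4*(-⅑) = -4/9 ≈ -0.44444)
O(Q) = 22 - 8*Q/5 (O(Q) = 32 - 8*(Q/5 + 5/4) = 32 - 8*(5/4 + Q/5) = 32 + (-10 - 8*Q/5) = 22 - 8*Q/5)
246 + (O(-1)*(-7))*E = 246 + ((22 - 8/5*(-1))*(-7))*(-4/9) = 246 + ((22 + 8/5)*(-7))*(-4/9) = 246 + ((118/5)*(-7))*(-4/9) = 246 - 826/5*(-4/9) = 246 + 3304/45 = 14374/45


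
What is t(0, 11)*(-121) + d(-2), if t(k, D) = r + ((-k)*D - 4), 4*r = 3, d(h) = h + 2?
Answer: 1573/4 ≈ 393.25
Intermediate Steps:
d(h) = 2 + h
r = 3/4 (r = (1/4)*3 = 3/4 ≈ 0.75000)
t(k, D) = -13/4 - D*k (t(k, D) = 3/4 + ((-k)*D - 4) = 3/4 + (-D*k - 4) = 3/4 + (-4 - D*k) = -13/4 - D*k)
t(0, 11)*(-121) + d(-2) = (-13/4 - 1*11*0)*(-121) + (2 - 2) = (-13/4 + 0)*(-121) + 0 = -13/4*(-121) + 0 = 1573/4 + 0 = 1573/4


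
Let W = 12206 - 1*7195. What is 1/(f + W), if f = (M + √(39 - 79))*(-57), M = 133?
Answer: I/(2*(-1285*I + 57*√10)) ≈ -0.0003816 + 5.3527e-5*I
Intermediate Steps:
f = -7581 - 114*I*√10 (f = (133 + √(39 - 79))*(-57) = (133 + √(-40))*(-57) = (133 + 2*I*√10)*(-57) = -7581 - 114*I*√10 ≈ -7581.0 - 360.5*I)
W = 5011 (W = 12206 - 7195 = 5011)
1/(f + W) = 1/((-7581 - 114*I*√10) + 5011) = 1/(-2570 - 114*I*√10)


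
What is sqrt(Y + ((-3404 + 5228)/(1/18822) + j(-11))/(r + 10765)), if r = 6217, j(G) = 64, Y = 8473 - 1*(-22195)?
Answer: 2*sqrt(589206801211)/8491 ≈ 180.80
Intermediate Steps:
Y = 30668 (Y = 8473 + 22195 = 30668)
sqrt(Y + ((-3404 + 5228)/(1/18822) + j(-11))/(r + 10765)) = sqrt(30668 + ((-3404 + 5228)/(1/18822) + 64)/(6217 + 10765)) = sqrt(30668 + (1824/(1/18822) + 64)/16982) = sqrt(30668 + (1824*18822 + 64)*(1/16982)) = sqrt(30668 + (34331328 + 64)*(1/16982)) = sqrt(30668 + 34331392*(1/16982)) = sqrt(30668 + 17165696/8491) = sqrt(277567684/8491) = 2*sqrt(589206801211)/8491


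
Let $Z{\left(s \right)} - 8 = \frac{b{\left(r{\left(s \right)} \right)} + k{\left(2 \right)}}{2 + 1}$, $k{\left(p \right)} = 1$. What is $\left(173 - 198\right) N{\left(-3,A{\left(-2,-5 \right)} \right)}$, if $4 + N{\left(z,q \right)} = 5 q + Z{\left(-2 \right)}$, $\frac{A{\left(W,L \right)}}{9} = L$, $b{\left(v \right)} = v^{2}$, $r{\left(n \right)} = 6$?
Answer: $\frac{15650}{3} \approx 5216.7$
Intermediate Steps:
$Z{\left(s \right)} = \frac{61}{3}$ ($Z{\left(s \right)} = 8 + \frac{6^{2} + 1}{2 + 1} = 8 + \frac{36 + 1}{3} = 8 + 37 \cdot \frac{1}{3} = 8 + \frac{37}{3} = \frac{61}{3}$)
$A{\left(W,L \right)} = 9 L$
$N{\left(z,q \right)} = \frac{49}{3} + 5 q$ ($N{\left(z,q \right)} = -4 + \left(5 q + \frac{61}{3}\right) = -4 + \left(\frac{61}{3} + 5 q\right) = \frac{49}{3} + 5 q$)
$\left(173 - 198\right) N{\left(-3,A{\left(-2,-5 \right)} \right)} = \left(173 - 198\right) \left(\frac{49}{3} + 5 \cdot 9 \left(-5\right)\right) = - 25 \left(\frac{49}{3} + 5 \left(-45\right)\right) = - 25 \left(\frac{49}{3} - 225\right) = \left(-25\right) \left(- \frac{626}{3}\right) = \frac{15650}{3}$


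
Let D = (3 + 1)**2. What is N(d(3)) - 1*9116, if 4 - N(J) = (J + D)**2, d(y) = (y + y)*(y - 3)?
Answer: -9368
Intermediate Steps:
d(y) = 2*y*(-3 + y) (d(y) = (2*y)*(-3 + y) = 2*y*(-3 + y))
D = 16 (D = 4**2 = 16)
N(J) = 4 - (16 + J)**2 (N(J) = 4 - (J + 16)**2 = 4 - (16 + J)**2)
N(d(3)) - 1*9116 = (4 - (16 + 2*3*(-3 + 3))**2) - 1*9116 = (4 - (16 + 2*3*0)**2) - 9116 = (4 - (16 + 0)**2) - 9116 = (4 - 1*16**2) - 9116 = (4 - 1*256) - 9116 = (4 - 256) - 9116 = -252 - 9116 = -9368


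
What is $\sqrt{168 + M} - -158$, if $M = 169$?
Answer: $158 + \sqrt{337} \approx 176.36$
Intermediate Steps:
$\sqrt{168 + M} - -158 = \sqrt{168 + 169} - -158 = \sqrt{337} + 158 = 158 + \sqrt{337}$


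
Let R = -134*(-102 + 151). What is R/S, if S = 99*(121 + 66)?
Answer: -6566/18513 ≈ -0.35467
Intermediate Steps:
S = 18513 (S = 99*187 = 18513)
R = -6566 (R = -134*49 = -6566)
R/S = -6566/18513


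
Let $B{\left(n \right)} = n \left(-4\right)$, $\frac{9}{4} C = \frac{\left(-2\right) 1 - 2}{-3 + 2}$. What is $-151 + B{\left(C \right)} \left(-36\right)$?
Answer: $105$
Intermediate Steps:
$C = \frac{16}{9}$ ($C = \frac{4 \frac{\left(-2\right) 1 - 2}{-3 + 2}}{9} = \frac{4 \frac{-2 - 2}{-1}}{9} = \frac{4 \left(\left(-4\right) \left(-1\right)\right)}{9} = \frac{4}{9} \cdot 4 = \frac{16}{9} \approx 1.7778$)
$B{\left(n \right)} = - 4 n$
$-151 + B{\left(C \right)} \left(-36\right) = -151 + \left(-4\right) \frac{16}{9} \left(-36\right) = -151 - -256 = -151 + 256 = 105$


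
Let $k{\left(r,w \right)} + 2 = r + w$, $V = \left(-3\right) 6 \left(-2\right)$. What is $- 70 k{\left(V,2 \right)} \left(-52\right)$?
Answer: $131040$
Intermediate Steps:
$V = 36$ ($V = \left(-18\right) \left(-2\right) = 36$)
$k{\left(r,w \right)} = -2 + r + w$ ($k{\left(r,w \right)} = -2 + \left(r + w\right) = -2 + r + w$)
$- 70 k{\left(V,2 \right)} \left(-52\right) = - 70 \left(-2 + 36 + 2\right) \left(-52\right) = \left(-70\right) 36 \left(-52\right) = \left(-2520\right) \left(-52\right) = 131040$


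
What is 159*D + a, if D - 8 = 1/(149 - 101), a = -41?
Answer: 19749/16 ≈ 1234.3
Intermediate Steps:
D = 385/48 (D = 8 + 1/(149 - 101) = 8 + 1/48 = 385/48 ≈ 8.0208)
159*D + a = 159*(385/48) - 41 = 20405/16 - 41 = 19749/16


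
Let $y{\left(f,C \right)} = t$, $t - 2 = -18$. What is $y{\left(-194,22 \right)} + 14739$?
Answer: $14723$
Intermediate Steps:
$t = -16$ ($t = 2 - 18 = -16$)
$y{\left(f,C \right)} = -16$
$y{\left(-194,22 \right)} + 14739 = -16 + 14739 = 14723$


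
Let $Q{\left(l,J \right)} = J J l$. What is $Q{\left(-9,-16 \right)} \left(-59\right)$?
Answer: $135936$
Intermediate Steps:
$Q{\left(l,J \right)} = l J^{2}$ ($Q{\left(l,J \right)} = J^{2} l = l J^{2}$)
$Q{\left(-9,-16 \right)} \left(-59\right) = - 9 \left(-16\right)^{2} \left(-59\right) = \left(-9\right) 256 \left(-59\right) = \left(-2304\right) \left(-59\right) = 135936$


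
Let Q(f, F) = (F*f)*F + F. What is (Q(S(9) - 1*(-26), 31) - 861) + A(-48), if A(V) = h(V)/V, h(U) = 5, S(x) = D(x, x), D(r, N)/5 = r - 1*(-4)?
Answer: 4157803/48 ≈ 86621.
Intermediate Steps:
D(r, N) = 20 + 5*r (D(r, N) = 5*(r - 1*(-4)) = 5*(r + 4) = 5*(4 + r) = 20 + 5*r)
S(x) = 20 + 5*x
A(V) = 5/V
Q(f, F) = F + f*F² (Q(f, F) = f*F² + F = F + f*F²)
(Q(S(9) - 1*(-26), 31) - 861) + A(-48) = (31*(1 + 31*((20 + 5*9) - 1*(-26))) - 861) + 5/(-48) = (31*(1 + 31*((20 + 45) + 26)) - 861) + 5*(-1/48) = (31*(1 + 31*(65 + 26)) - 861) - 5/48 = (31*(1 + 31*91) - 861) - 5/48 = (31*(1 + 2821) - 861) - 5/48 = (31*2822 - 861) - 5/48 = (87482 - 861) - 5/48 = 86621 - 5/48 = 4157803/48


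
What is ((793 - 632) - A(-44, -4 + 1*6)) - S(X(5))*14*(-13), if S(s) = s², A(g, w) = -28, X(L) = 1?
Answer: 371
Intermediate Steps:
((793 - 632) - A(-44, -4 + 1*6)) - S(X(5))*14*(-13) = ((793 - 632) - 1*(-28)) - 1²*14*(-13) = (161 + 28) - 1*14*(-13) = 189 - 14*(-13) = 189 - 1*(-182) = 189 + 182 = 371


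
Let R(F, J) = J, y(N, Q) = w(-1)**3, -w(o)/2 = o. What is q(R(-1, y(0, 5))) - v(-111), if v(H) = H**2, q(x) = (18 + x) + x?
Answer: -12287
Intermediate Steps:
w(o) = -2*o
y(N, Q) = 8 (y(N, Q) = (-2*(-1))**3 = 2**3 = 8)
q(x) = 18 + 2*x
q(R(-1, y(0, 5))) - v(-111) = (18 + 2*8) - 1*(-111)**2 = (18 + 16) - 1*12321 = 34 - 12321 = -12287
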